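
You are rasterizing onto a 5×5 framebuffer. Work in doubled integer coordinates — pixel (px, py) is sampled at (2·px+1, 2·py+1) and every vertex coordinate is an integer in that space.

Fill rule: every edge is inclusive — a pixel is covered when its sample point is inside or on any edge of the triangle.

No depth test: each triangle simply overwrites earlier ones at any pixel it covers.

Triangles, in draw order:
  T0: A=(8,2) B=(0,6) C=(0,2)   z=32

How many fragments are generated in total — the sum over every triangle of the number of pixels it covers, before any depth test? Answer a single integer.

T0:
  2·area = 32
  edge (8, 2)→(0, 6): d=(-8,4) inclusive
  edge (0, 6)→(0, 2): d=(0,-4) inclusive
  edge (0, 2)→(8, 2): d=(8,0) inclusive
    (0,1)@(1, 3): e=[20,4,8] → #
    (1,1)@(3, 3): e=[12,12,8] → #
    (2,1)@(5, 3): e=[4,20,8] → #
    (3,1)@(7, 3): e=[-4,28,8] → ·
    (0,2)@(1, 5): e=[4,4,24] → #
    (1,2)@(3, 5): e=[-4,12,24] → ·
    (2,2)@(5, 5): e=[-12,20,24] → ·
    (0,3)@(1, 7): e=[-12,4,40] → ·
  covered (4 px):
    · · · · ·
    # # # · ·
    # · · · ·
    · · · · ·
    · · · · ·

Answer: 4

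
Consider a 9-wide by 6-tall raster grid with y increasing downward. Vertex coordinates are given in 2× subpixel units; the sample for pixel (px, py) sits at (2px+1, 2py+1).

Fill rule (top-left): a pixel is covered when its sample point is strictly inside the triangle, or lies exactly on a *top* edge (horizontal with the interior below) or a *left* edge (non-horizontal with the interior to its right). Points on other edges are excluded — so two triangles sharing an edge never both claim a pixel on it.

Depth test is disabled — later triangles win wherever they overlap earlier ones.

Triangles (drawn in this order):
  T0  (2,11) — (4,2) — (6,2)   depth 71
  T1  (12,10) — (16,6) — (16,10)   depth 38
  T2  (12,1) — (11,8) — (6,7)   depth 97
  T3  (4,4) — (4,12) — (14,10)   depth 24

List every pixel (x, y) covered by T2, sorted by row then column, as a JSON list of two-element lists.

T0:
  2·area = 18
  edge (2, 11)→(4, 2): d=(2,-9) top-left  bias=+0
  edge (4, 2)→(6, 2): d=(2,0) top-left  bias=+0
  edge (6, 2)→(2, 11): d=(-4,9) right/bottom  bias=-1
    (2,1)@(5, 3): e=[11,2,5] → #
    (3,1)@(7, 3): e=[29,2,-13] → ·
    (2,2)@(5, 5): e=[15,6,-3] → ·
    (1,3)@(3, 7): e=[1,10,7] → #
    (2,3)@(5, 7): e=[19,10,-11] → ·
    (1,4)@(3, 9): e=[5,14,-1] → ·
  covered (2 px):
    · · · · · · · · ·
    · · # · · · · · ·
    · · · · · · · · ·
    · # · · · · · · ·
    · · · · · · · · ·
    · · · · · · · · ·
T1:
  2·area = 16
  edge (12, 10)→(16, 6): d=(4,-4) top-left  bias=+0
  edge (16, 6)→(16, 10): d=(0,4) right/bottom  bias=-1
  edge (16, 10)→(12, 10): d=(-4,0) right/bottom  bias=-1
    (8,2)@(17, 5): e=[0,-4,20] → ·  [on edge]
    (7,3)@(15, 7): e=[0,4,12] → #  [on edge]
    (8,3)@(17, 7): e=[8,-4,12] → ·
    (6,4)@(13, 9): e=[0,12,4] → #  [on edge]
    (8,4)@(17, 9): e=[16,-4,4] → ·
    (5,5)@(11, 11): e=[0,20,-4] → ·  [on edge]
    (6,5)@(13, 11): e=[8,12,-4] → ·
    (7,5)@(15, 11): e=[16,4,-4] → ·
  covered (3 px):
    · · · · · · · · ·
    · · · · · · · · ·
    · · · · · · · · ·
    · · · · · · · # ·
    · · · · · · # # ·
    · · · · · · · · ·
T2:
  2·area = 36
  edge (12, 1)→(11, 8): d=(-1,7) right/bottom  bias=-1
  edge (11, 8)→(6, 7): d=(-5,-1) top-left  bias=+0
  edge (6, 7)→(12, 1): d=(6,-6) top-left  bias=+0
    (5,1)@(11, 3): e=[5,25,6] → #
    (6,1)@(13, 3): e=[-9,27,18] → ·
    (4,2)@(9, 5): e=[17,13,6] → #
    (6,2)@(13, 5): e=[-11,17,30] → ·
    (3,3)@(7, 7): e=[29,1,6] → #
    (6,3)@(13, 7): e=[-13,7,42] → ·
    (3,4)@(7, 9): e=[27,-9,18] → ·
    (4,4)@(9, 9): e=[13,-7,30] → ·
    (5,4)@(11, 9): e=[-1,-5,42] → ·
  covered (6 px):
    · · · · · · · · ·
    · · · · · # · · ·
    · · · · # # · · ·
    · · · # # # · · ·
    · · · · · · · · ·
    · · · · · · · · ·
T3:
  2·area = 80  (B↔C swapped to make it positive)
  edge (4, 4)→(14, 10): d=(10,6) right/bottom  bias=-1
  edge (14, 10)→(4, 12): d=(-10,2) right/bottom  bias=-1
  edge (4, 12)→(4, 4): d=(0,-8) top-left  bias=+0
    (2,2)@(5, 5): e=[4,68,8] → #
    (3,2)@(7, 5): e=[-8,64,24] → ·
    (2,3)@(5, 7): e=[24,48,8] → #
    (3,3)@(7, 7): e=[12,44,24] → #
    (4,3)@(9, 7): e=[0,40,40] → ·  [on edge]
    (2,4)@(5, 9): e=[44,28,8] → #
    (4,4)@(9, 9): e=[20,20,40] → #
    (5,4)@(11, 9): e=[8,16,56] → #
    (6,4)@(13, 9): e=[-4,12,72] → ·
    (2,5)@(5, 11): e=[64,8,8] → #
    (4,5)@(9, 11): e=[40,0,40] → ·  [on edge]
    (5,5)@(11, 11): e=[28,-4,56] → ·
  covered (9 px):
    · · · · · · · · ·
    · · · · · · · · ·
    · · # · · · · · ·
    · · # # · · · · ·
    · · # # # # · · ·
    · · # # · · · · ·

Final: [[5,1],[4,2],[5,2],[3,3],[4,3],[5,3]]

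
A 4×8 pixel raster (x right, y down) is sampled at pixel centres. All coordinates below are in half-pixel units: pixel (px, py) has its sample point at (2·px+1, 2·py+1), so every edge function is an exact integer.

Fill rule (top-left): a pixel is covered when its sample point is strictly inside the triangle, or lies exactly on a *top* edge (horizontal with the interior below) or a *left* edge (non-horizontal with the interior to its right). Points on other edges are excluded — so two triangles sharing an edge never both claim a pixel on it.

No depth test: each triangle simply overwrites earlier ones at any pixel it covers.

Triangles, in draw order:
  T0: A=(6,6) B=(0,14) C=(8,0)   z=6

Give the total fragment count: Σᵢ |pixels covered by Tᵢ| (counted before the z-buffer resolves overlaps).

T0:
  2·area = 20
  edge (6, 6)→(0, 14): d=(-6,8) right/bottom  bias=-1
  edge (0, 14)→(8, 0): d=(8,-14) top-left  bias=+0
  edge (8, 0)→(6, 6): d=(-2,6) right/bottom  bias=-1
    (3,1)@(7, 3): e=[10,10,0] → .  [on edge]
    (2,3)@(5, 7): e=[2,14,4] → X
    (3,3)@(7, 7): e=[-14,42,-8] → .
    (1,4)@(3, 9): e=[6,2,12] → X
    (2,4)@(5, 9): e=[-10,30,0] → .  [on edge]
    (1,5)@(3, 11): e=[-6,18,8] → .
    (1,7)@(3, 15): e=[-30,50,0] → .  [on edge]
  covered (2 px):
    . . . .
    . . . .
    . . . .
    . . X .
    . X . .
    . . . .
    . . . .
    . . . .

Result: 2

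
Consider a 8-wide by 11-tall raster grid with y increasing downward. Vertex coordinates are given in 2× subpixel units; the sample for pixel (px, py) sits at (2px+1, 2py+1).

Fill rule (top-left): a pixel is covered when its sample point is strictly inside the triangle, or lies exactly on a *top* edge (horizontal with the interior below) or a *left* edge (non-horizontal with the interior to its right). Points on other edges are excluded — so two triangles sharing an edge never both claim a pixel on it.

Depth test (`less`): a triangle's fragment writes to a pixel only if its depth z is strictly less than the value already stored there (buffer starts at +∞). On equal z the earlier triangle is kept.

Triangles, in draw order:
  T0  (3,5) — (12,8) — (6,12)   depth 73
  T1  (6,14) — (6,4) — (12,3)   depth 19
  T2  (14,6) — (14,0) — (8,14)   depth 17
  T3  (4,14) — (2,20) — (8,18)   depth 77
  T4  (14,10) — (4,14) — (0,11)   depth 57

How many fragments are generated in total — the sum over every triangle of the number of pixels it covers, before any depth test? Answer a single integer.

T0:
  2·area = 54
  edge (3, 5)→(12, 8): d=(9,3) right/bottom  bias=-1
  edge (12, 8)→(6, 12): d=(-6,4) right/bottom  bias=-1
  edge (6, 12)→(3, 5): d=(-3,-7) top-left  bias=+0
    (1,2)@(3, 5): e=[0,54,0] → ·  [on edge]
    (2,3)@(5, 7): e=[12,34,8] → █
    (3,3)@(7, 7): e=[6,26,22] → █
    (4,3)@(9, 7): e=[0,18,36] → ·  [on edge]
    (2,4)@(5, 9): e=[30,22,2] → █
    (4,4)@(9, 9): e=[18,6,30] → █
    (5,4)@(11, 9): e=[12,-2,44] → ·
    (7,4)@(15, 9): e=[0,-18,72] → ·  [on edge]
    (2,5)@(5, 11): e=[48,10,-4] → ·
    (3,5)@(7, 11): e=[42,2,10] → █
    (4,5)@(9, 11): e=[36,-6,24] → ·
    (3,6)@(7, 13): e=[60,-10,4] → ·
    (4,9)@(9, 19): e=[108,-54,0] → ·  [on edge]
  covered (6 px):
    · · · · · · · ·
    · · · · · · · ·
    · · · · · · · ·
    · · █ █ · · · ·
    · · █ █ █ · · ·
    · · · █ · · · ·
    · · · · · · · ·
    · · · · · · · ·
    · · · · · · · ·
    · · · · · · · ·
    · · · · · · · ·
T1:
  2·area = 60
  edge (6, 14)→(6, 4): d=(0,-10) top-left  bias=+0
  edge (6, 4)→(12, 3): d=(6,-1) top-left  bias=+0
  edge (12, 3)→(6, 14): d=(-6,11) right/bottom  bias=-1
    (3,2)@(7, 5): e=[10,7,43] → █
    (4,2)@(9, 5): e=[30,9,21] → █
    (5,2)@(11, 5): e=[50,11,-1] → ·
    (3,3)@(7, 7): e=[10,19,31] → █
    (5,3)@(11, 7): e=[50,23,-13] → ·
    (3,4)@(7, 9): e=[10,31,19] → █
    (4,4)@(9, 9): e=[30,33,-3] → ·
    (3,5)@(7, 11): e=[10,43,7] → █
    (4,5)@(9, 11): e=[30,45,-15] → ·
    (3,6)@(7, 13): e=[10,55,-5] → ·
  covered (6 px):
    · · · · · · · ·
    · · · · · · · ·
    · · · █ █ · · ·
    · · · █ █ · · ·
    · · · █ · · · ·
    · · · █ · · · ·
    · · · · · · · ·
    · · · · · · · ·
    · · · · · · · ·
    · · · · · · · ·
    · · · · · · · ·
T2:
  2·area = 36  (B↔C swapped to make it positive)
  edge (14, 6)→(8, 14): d=(-6,8) right/bottom  bias=-1
  edge (8, 14)→(14, 0): d=(6,-14) top-left  bias=+0
  edge (14, 0)→(14, 6): d=(0,6) right/bottom  bias=-1
    (6,1)@(13, 3): e=[26,4,6] → █
    (7,1)@(15, 3): e=[10,32,-6] → ·
    (6,2)@(13, 5): e=[14,16,6] → █
    (7,2)@(15, 5): e=[-2,44,-6] → ·
    (5,3)@(11, 7): e=[18,0,18] → █  [on edge]
    (7,3)@(15, 7): e=[-14,56,-6] → ·
    (5,4)@(11, 9): e=[6,12,18] → █
    (6,4)@(13, 9): e=[-10,40,6] → ·
    (5,5)@(11, 11): e=[-6,24,18] → ·
    (2,10)@(5, 21): e=[-18,0,54] → ·  [on edge]
  covered (5 px):
    · · · · · · · ·
    · · · · · · █ ·
    · · · · · · █ ·
    · · · · · █ █ ·
    · · · · · █ · ·
    · · · · · · · ·
    · · · · · · · ·
    · · · · · · · ·
    · · · · · · · ·
    · · · · · · · ·
    · · · · · · · ·
T3:
  2·area = 32  (B↔C swapped to make it positive)
  edge (4, 14)→(8, 18): d=(4,4) right/bottom  bias=-1
  edge (8, 18)→(2, 20): d=(-6,2) right/bottom  bias=-1
  edge (2, 20)→(4, 14): d=(2,-6) top-left  bias=+0
    (3,2)@(7, 5): e=[-48,80,0] → ·  [on edge]
    (0,5)@(1, 11): e=[0,56,-24] → ·  [on edge]
    (2,5)@(5, 11): e=[-16,48,0] → ·  [on edge]
    (1,6)@(3, 13): e=[0,40,-8] → ·  [on edge]
    (2,7)@(5, 15): e=[0,24,8] → ·  [on edge]
    (1,8)@(3, 17): e=[16,16,0] → █  [on edge]
    (2,8)@(5, 17): e=[8,12,12] → █
    (3,8)@(7, 17): e=[0,8,24] → ·  [on edge]
    (5,8)@(11, 17): e=[-16,0,48] → ·  [on edge]
    (1,9)@(3, 19): e=[24,4,4] → █
    (2,9)@(5, 19): e=[16,0,16] → ·  [on edge]
    (4,9)@(9, 19): e=[0,-8,40] → ·  [on edge]
    (5,10)@(11, 21): e=[0,-24,56] → ·  [on edge]
  covered (3 px):
    · · · · · · · ·
    · · · · · · · ·
    · · · · · · · ·
    · · · · · · · ·
    · · · · · · · ·
    · · · · · · · ·
    · · · · · · · ·
    · · · · · · · ·
    · █ █ · · · · ·
    · █ · · · · · ·
    · · · · · · · ·
T4:
  2·area = 46
  edge (14, 10)→(4, 14): d=(-10,4) right/bottom  bias=-1
  edge (4, 14)→(0, 11): d=(-4,-3) top-left  bias=+0
  edge (0, 11)→(14, 10): d=(14,-1) top-left  bias=+0
    (0,5)@(1, 11): e=[42,3,1] → █
    (1,5)@(3, 11): e=[34,9,3] → █
    (2,5)@(5, 11): e=[26,15,5] → █
    (3,5)@(7, 11): e=[18,21,7] → █
    (4,5)@(9, 11): e=[10,27,9] → █
    (5,5)@(11, 11): e=[2,33,11] → █
    (6,5)@(13, 11): e=[-6,39,13] → ·
    (0,6)@(1, 13): e=[22,-5,29] → ·
    (1,6)@(3, 13): e=[14,1,31] → █
    (3,6)@(7, 13): e=[-2,13,35] → ·
    (4,6)@(9, 13): e=[-10,19,37] → ·
    (5,6)@(11, 13): e=[-18,25,39] → ·
  covered (8 px):
    · · · · · · · ·
    · · · · · · · ·
    · · · · · · · ·
    · · · · · · · ·
    · · · · · · · ·
    █ █ █ █ █ █ · ·
    · █ █ · · · · ·
    · · · · · · · ·
    · · · · · · · ·
    · · · · · · · ·
    · · · · · · · ·

Answer: 28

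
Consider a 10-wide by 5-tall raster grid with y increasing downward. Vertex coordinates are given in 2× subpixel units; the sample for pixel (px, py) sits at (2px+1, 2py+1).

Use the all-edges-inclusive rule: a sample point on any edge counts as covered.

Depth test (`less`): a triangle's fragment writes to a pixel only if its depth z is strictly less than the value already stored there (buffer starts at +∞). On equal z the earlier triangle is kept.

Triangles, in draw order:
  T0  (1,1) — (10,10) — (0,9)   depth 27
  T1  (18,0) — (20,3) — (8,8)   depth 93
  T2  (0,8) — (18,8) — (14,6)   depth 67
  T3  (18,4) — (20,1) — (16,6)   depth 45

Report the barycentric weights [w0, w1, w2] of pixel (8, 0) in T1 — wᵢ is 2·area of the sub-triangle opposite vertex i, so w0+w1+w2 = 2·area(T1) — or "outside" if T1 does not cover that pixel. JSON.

T0:
  2·area = 81
  edge (1, 1)→(10, 10): d=(9,9) inclusive
  edge (10, 10)→(0, 9): d=(-10,-1) inclusive
  edge (0, 9)→(1, 1): d=(1,-8) inclusive
    (0,0)@(1, 1): e=[0,81,0] → #  [on edge]
    (1,0)@(3, 1): e=[-18,83,16] → ·
    (0,1)@(1, 3): e=[18,61,2] → #
    (1,1)@(3, 3): e=[0,63,18] → #  [on edge]
    (2,1)@(5, 3): e=[-18,65,34] → ·
    (0,2)@(1, 5): e=[36,41,4] → #
    (2,2)@(5, 5): e=[0,45,36] → #  [on edge]
    (3,2)@(7, 5): e=[-18,47,52] → ·
    (0,3)@(1, 7): e=[54,21,6] → #
    (3,3)@(7, 7): e=[0,27,54] → #  [on edge]
    (4,3)@(9, 7): e=[-18,29,70] → ·
    (0,4)@(1, 9): e=[72,1,8] → #
    (4,4)@(9, 9): e=[0,9,72] → #  [on edge]
  covered (15 px):
    # · · · · · · · · ·
    # # · · · · · · · ·
    # # # · · · · · · ·
    # # # # · · · · · ·
    # # # # # · · · · ·
T1:
  2·area = 46
  edge (18, 0)→(20, 3): d=(2,3) inclusive
  edge (20, 3)→(8, 8): d=(-12,5) inclusive
  edge (8, 8)→(18, 0): d=(10,-8) inclusive
    (8,0)@(17, 1): e=[5,39,2] → #
    (9,0)@(19, 1): e=[-1,29,18] → ·
    (7,1)@(15, 3): e=[15,25,6] → #
    (9,1)@(19, 3): e=[3,5,38] → #
    (6,2)@(13, 5): e=[25,11,10] → #
    (8,2)@(17, 5): e=[13,-9,42] → ·
    (9,2)@(19, 5): e=[7,-19,58] → ·
    (6,3)@(13, 7): e=[29,-13,30] → ·
    (7,3)@(15, 7): e=[23,-23,46] → ·
  covered (6 px):
    · · · · · · · · # ·
    · · · · · · · # # #
    · · · · · · # # · ·
    · · · · · · · · · ·
    · · · · · · · · · ·
T2:
  2·area = 36  (B↔C swapped to make it positive)
  edge (0, 8)→(14, 6): d=(14,-2) inclusive
  edge (14, 6)→(18, 8): d=(4,2) inclusive
  edge (18, 8)→(0, 8): d=(-18,0) inclusive
    (3,3)@(7, 7): e=[0,18,18] → #  [on edge]
    (4,3)@(9, 7): e=[4,14,18] → #
    (5,3)@(11, 7): e=[8,10,18] → #
    (6,3)@(13, 7): e=[12,6,18] → #
    (7,3)@(15, 7): e=[16,2,18] → #
    (8,3)@(17, 7): e=[20,-2,18] → ·
    (3,4)@(7, 9): e=[28,26,-18] → ·
    (4,4)@(9, 9): e=[32,22,-18] → ·
    (5,4)@(11, 9): e=[36,18,-18] → ·
    (6,4)@(13, 9): e=[40,14,-18] → ·
    (7,4)@(15, 9): e=[44,10,-18] → ·
  covered (5 px):
    · · · · · · · · · ·
    · · · · · · · · · ·
    · · · · · · · · · ·
    · · · # # # # # · ·
    · · · · · · · · · ·
T3:
  2·area = 2  (B↔C swapped to make it positive)
  edge (18, 4)→(16, 6): d=(-2,2) inclusive
  edge (16, 6)→(20, 1): d=(4,-5) inclusive
  edge (20, 1)→(18, 4): d=(-2,3) inclusive
    (9,1)@(19, 3): e=[0,3,-1] → ·  [on edge]
    (8,2)@(17, 5): e=[0,1,1] → #  [on edge]
    (9,2)@(19, 5): e=[-4,11,-5] → ·
    (7,3)@(15, 7): e=[0,-1,3] → ·  [on edge]
    (8,3)@(17, 7): e=[-4,9,-3] → ·
    (6,4)@(13, 9): e=[0,-3,5] → ·  [on edge]
  covered (1 px):
    · · · · · · · · · ·
    · · · · · · · · · ·
    · · · · · · · · # ·
    · · · · · · · · · ·
    · · · · · · · · · ·

Result: [39,2,5]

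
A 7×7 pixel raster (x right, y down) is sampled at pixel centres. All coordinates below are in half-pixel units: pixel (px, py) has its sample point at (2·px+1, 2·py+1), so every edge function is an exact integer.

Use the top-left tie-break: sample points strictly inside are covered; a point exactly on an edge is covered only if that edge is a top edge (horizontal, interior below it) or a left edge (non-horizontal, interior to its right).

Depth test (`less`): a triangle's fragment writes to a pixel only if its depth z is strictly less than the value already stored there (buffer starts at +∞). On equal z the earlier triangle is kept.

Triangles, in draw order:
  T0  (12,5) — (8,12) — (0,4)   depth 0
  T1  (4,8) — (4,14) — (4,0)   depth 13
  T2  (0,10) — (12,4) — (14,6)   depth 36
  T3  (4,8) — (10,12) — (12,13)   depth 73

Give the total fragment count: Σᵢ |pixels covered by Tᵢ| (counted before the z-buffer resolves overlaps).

T0:
  2·area = 88
  edge (12, 5)→(8, 12): d=(-4,7) right/bottom  bias=-1
  edge (8, 12)→(0, 4): d=(-8,-8) top-left  bias=+0
  edge (0, 4)→(12, 5): d=(12,1) right/bottom  bias=-1
    (0,2)@(1, 5): e=[77,0,11] → X  [on edge]
    (1,2)@(3, 5): e=[63,16,9] → X
    (2,2)@(5, 5): e=[49,32,7] → X
    (3,2)@(7, 5): e=[35,48,5] → X
    (4,2)@(9, 5): e=[21,64,3] → X
    (5,2)@(11, 5): e=[7,80,1] → X
    (6,2)@(13, 5): e=[-7,96,-1] → .
    (0,3)@(1, 7): e=[69,-16,35] → .
    (1,3)@(3, 7): e=[55,0,33] → X  [on edge]
    (5,3)@(11, 7): e=[-1,64,25] → .
    (1,4)@(3, 9): e=[47,-16,57] → .
    (2,4)@(5, 9): e=[33,0,55] → X  [on edge]
    (3,5)@(7, 11): e=[11,0,77] → X  [on edge]
    (4,6)@(9, 13): e=[-11,0,99] → .  [on edge]
  covered (14 px):
    . . . . . . .
    . . . . . . .
    X X X X X X .
    . X X X X . .
    . . X X X . .
    . . . X . . .
    . . . . . . .
T1:
  degenerate (2·area = 0) — covers nothing
T2:
  2·area = 36
  edge (0, 10)→(12, 4): d=(12,-6) top-left  bias=+0
  edge (12, 4)→(14, 6): d=(2,2) right/bottom  bias=-1
  edge (14, 6)→(0, 10): d=(-14,4) right/bottom  bias=-1
    (4,0)@(9, 1): e=[-54,0,90] → .  [on edge]
    (5,1)@(11, 3): e=[-18,0,54] → .  [on edge]
    (5,2)@(11, 5): e=[6,4,26] → X
    (6,2)@(13, 5): e=[18,0,18] → .  [on edge]
    (3,3)@(7, 7): e=[6,16,14] → X
    (4,3)@(9, 7): e=[18,12,6] → X
    (5,3)@(11, 7): e=[30,8,-2] → .
    (1,4)@(3, 9): e=[6,28,2] → X
    (2,4)@(5, 9): e=[18,24,-6] → .
    (3,4)@(7, 9): e=[30,20,-14] → .
    (4,4)@(9, 9): e=[42,16,-22] → .
    (1,5)@(3, 11): e=[30,32,-26] → .
  covered (4 px):
    . . . . . . .
    . . . . . . .
    . . . . . X .
    . . . X X . .
    . X . . . . .
    . . . . . . .
    . . . . . . .
T3:
  2·area = 2  (B↔C swapped to make it positive)
  edge (4, 8)→(12, 13): d=(8,5) right/bottom  bias=-1
  edge (12, 13)→(10, 12): d=(-2,-1) top-left  bias=+0
  edge (10, 12)→(4, 8): d=(-6,-4) top-left  bias=+0
  covered (0 px):
    . . . . . . .
    . . . . . . .
    . . . . . . .
    . . . . . . .
    . . . . . . .
    . . . . . . .
    . . . . . . .

Answer: 18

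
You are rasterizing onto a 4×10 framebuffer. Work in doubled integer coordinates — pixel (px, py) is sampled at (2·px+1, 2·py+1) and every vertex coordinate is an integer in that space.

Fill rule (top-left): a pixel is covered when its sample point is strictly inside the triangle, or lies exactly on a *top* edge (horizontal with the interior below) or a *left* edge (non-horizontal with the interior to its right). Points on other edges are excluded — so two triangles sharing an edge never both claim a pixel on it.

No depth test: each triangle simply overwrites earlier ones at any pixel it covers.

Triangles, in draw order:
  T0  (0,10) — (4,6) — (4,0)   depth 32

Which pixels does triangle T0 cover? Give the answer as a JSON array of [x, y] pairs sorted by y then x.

T0:
  2·area = 24  (B↔C swapped to make it positive)
  edge (0, 10)→(4, 0): d=(4,-10) top-left  bias=+0
  edge (4, 0)→(4, 6): d=(0,6) right/bottom  bias=-1
  edge (4, 6)→(0, 10): d=(-4,4) right/bottom  bias=-1
    (1,1)@(3, 3): e=[2,6,16] → X
    (2,1)@(5, 3): e=[22,-6,8] → .
    (3,1)@(7, 3): e=[42,-18,0] → .  [on edge]
    (1,2)@(3, 5): e=[10,6,8] → X
    (2,2)@(5, 5): e=[30,-6,0] → .  [on edge]
    (1,3)@(3, 7): e=[18,6,0] → .  [on edge]
    (0,4)@(1, 9): e=[6,18,0] → .  [on edge]
  covered (2 px):
    . . . .
    . X . .
    . X . .
    . . . .
    . . . .
    . . . .
    . . . .
    . . . .
    . . . .
    . . . .

Answer: [[1,1],[1,2]]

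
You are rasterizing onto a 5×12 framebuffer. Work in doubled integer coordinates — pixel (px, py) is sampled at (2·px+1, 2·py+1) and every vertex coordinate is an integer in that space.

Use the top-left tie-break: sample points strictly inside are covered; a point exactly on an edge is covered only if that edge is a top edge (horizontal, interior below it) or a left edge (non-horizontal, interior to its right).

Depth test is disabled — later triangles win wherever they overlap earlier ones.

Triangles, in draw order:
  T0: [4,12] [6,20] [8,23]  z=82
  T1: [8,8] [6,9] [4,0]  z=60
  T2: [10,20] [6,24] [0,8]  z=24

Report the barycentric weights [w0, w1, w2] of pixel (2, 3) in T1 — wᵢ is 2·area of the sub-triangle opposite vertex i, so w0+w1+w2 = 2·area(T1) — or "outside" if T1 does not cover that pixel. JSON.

T0:
  2·area = 10  (B↔C swapped to make it positive)
  edge (4, 12)→(8, 23): d=(4,11) right/bottom  bias=-1
  edge (8, 23)→(6, 20): d=(-2,-3) top-left  bias=+0
  edge (6, 20)→(4, 12): d=(-2,-8) top-left  bias=+0
    (2,7)@(5, 15): e=[1,7,2] → X
    (3,7)@(7, 15): e=[-21,13,18] → .
    (2,8)@(5, 17): e=[9,3,-2] → .
    (3,10)@(7, 21): e=[3,1,6] → X
    (4,10)@(9, 21): e=[-19,7,22] → .
    (3,11)@(7, 23): e=[11,-3,2] → .
  covered (2 px):
    . . . . .
    . . . . .
    . . . . .
    . . . . .
    . . . . .
    . . . . .
    . . . . .
    . . X . .
    . . . . .
    . . . . .
    . . . X .
    . . . . .
T1:
  2·area = 20
  edge (8, 8)→(6, 9): d=(-2,1) right/bottom  bias=-1
  edge (6, 9)→(4, 0): d=(-2,-9) top-left  bias=+0
  edge (4, 0)→(8, 8): d=(4,8) right/bottom  bias=-1
    (2,1)@(5, 3): e=[13,3,4] → X
    (3,1)@(7, 3): e=[11,21,-12] → .
    (2,2)@(5, 5): e=[9,-1,12] → .
    (3,3)@(7, 7): e=[3,13,4] → X
    (4,3)@(9, 7): e=[1,31,-12] → .
    (3,4)@(7, 9): e=[-1,9,12] → .
  covered (2 px):
    . . . . .
    . . X . .
    . . . . .
    . . . X .
    . . . . .
    . . . . .
    . . . . .
    . . . . .
    . . . . .
    . . . . .
    . . . . .
    . . . . .
T2:
  2·area = 88
  edge (10, 20)→(6, 24): d=(-4,4) right/bottom  bias=-1
  edge (6, 24)→(0, 8): d=(-6,-16) top-left  bias=+0
  edge (0, 8)→(10, 20): d=(10,12) right/bottom  bias=-1
    (1,6)@(3, 13): e=[56,18,14] → X
    (2,6)@(5, 13): e=[48,50,-10] → .
    (1,7)@(3, 15): e=[48,6,34] → X
    (2,7)@(5, 15): e=[40,38,10] → X
    (3,7)@(7, 15): e=[32,70,-14] → .
    (1,8)@(3, 17): e=[40,-6,54] → .
    (2,8)@(5, 17): e=[32,26,30] → X
    (3,8)@(7, 17): e=[24,58,6] → X
    (4,8)@(9, 17): e=[16,90,-18] → .
    (2,9)@(5, 19): e=[24,14,50] → X
    (4,9)@(9, 19): e=[8,78,2] → X
    (2,10)@(5, 21): e=[16,2,70] → X
    (4,10)@(9, 21): e=[0,66,22] → .  [on edge]
    (3,11)@(7, 23): e=[0,22,66] → .  [on edge]
  covered (10 px):
    . . . . .
    . . . . .
    . . . . .
    . . . . .
    . . . . .
    . . . . .
    . X . . .
    . X X . .
    . . X X .
    . . X X X
    . . X X .
    . . . . .

Result: "outside"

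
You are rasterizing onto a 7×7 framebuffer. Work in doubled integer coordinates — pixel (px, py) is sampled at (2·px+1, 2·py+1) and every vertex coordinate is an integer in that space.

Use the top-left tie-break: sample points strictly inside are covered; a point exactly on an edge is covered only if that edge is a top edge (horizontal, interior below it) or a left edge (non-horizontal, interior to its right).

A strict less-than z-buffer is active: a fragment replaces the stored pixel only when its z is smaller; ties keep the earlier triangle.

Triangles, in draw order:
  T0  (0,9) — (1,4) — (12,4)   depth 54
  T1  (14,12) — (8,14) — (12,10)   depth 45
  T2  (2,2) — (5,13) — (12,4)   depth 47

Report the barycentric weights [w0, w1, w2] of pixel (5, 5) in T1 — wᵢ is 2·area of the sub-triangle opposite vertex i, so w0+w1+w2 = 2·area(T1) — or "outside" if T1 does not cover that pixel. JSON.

T0:
  2·area = 55
  edge (0, 9)→(1, 4): d=(1,-5) top-left  bias=+0
  edge (1, 4)→(12, 4): d=(11,0) top-left  bias=+0
  edge (12, 4)→(0, 9): d=(-12,5) right/bottom  bias=-1
    (0,2)@(1, 5): e=[1,11,43] → █
    (1,2)@(3, 5): e=[11,11,33] → █
    (2,2)@(5, 5): e=[21,11,23] → █
    (3,2)@(7, 5): e=[31,11,13] → █
    (4,2)@(9, 5): e=[41,11,3] → █
    (5,2)@(11, 5): e=[51,11,-7] → ·
    (0,3)@(1, 7): e=[3,33,19] → █
    (2,3)@(5, 7): e=[23,33,-1] → ·
    (3,3)@(7, 7): e=[33,33,-11] → ·
    (4,3)@(9, 7): e=[43,33,-21] → ·
    (0,4)@(1, 9): e=[5,55,-5] → ·
    (1,4)@(3, 9): e=[15,55,-15] → ·
  covered (7 px):
    · · · · · · ·
    · · · · · · ·
    █ █ █ █ █ · ·
    █ █ · · · · ·
    · · · · · · ·
    · · · · · · ·
    · · · · · · ·
T1:
  2·area = 16
  edge (14, 12)→(8, 14): d=(-6,2) right/bottom  bias=-1
  edge (8, 14)→(12, 10): d=(4,-4) top-left  bias=+0
  edge (12, 10)→(14, 12): d=(2,2) right/bottom  bias=-1
    (1,0)@(3, 1): e=[88,-72,0] → ·  [on edge]
    (2,1)@(5, 3): e=[72,-56,0] → ·  [on edge]
    (3,2)@(7, 5): e=[56,-40,0] → ·  [on edge]
    (4,3)@(9, 7): e=[40,-24,0] → ·  [on edge]
    (5,4)@(11, 9): e=[24,-8,0] → ·  [on edge]
    (6,4)@(13, 9): e=[20,0,-4] → ·  [on edge]
    (5,5)@(11, 11): e=[12,0,4] → █  [on edge]
    (6,5)@(13, 11): e=[8,8,0] → ·  [on edge]
    (4,6)@(9, 13): e=[4,0,12] → █  [on edge]
    (5,6)@(11, 13): e=[0,8,8] → ·  [on edge]
  covered (2 px):
    · · · · · · ·
    · · · · · · ·
    · · · · · · ·
    · · · · · · ·
    · · · · · · ·
    · · · · · █ ·
    · · · · █ · ·
T2:
  2·area = 104  (B↔C swapped to make it positive)
  edge (2, 2)→(12, 4): d=(10,2) right/bottom  bias=-1
  edge (12, 4)→(5, 13): d=(-7,9) right/bottom  bias=-1
  edge (5, 13)→(2, 2): d=(-3,-11) top-left  bias=+0
    (1,1)@(3, 3): e=[8,88,8] → █
    (2,1)@(5, 3): e=[4,70,30] → █
    (3,1)@(7, 3): e=[0,52,52] → ·  [on edge]
    (1,2)@(3, 5): e=[28,74,2] → █
    (3,2)@(7, 5): e=[20,38,46] → █
    (4,2)@(9, 5): e=[16,20,68] → █
    (5,2)@(11, 5): e=[12,2,90] → █
    (6,2)@(13, 5): e=[8,-16,112] → ·
    (1,3)@(3, 7): e=[48,60,-4] → ·
    (2,3)@(5, 7): e=[44,42,18] → █
    (5,3)@(11, 7): e=[32,-12,84] → ·
    (2,4)@(5, 9): e=[64,28,12] → █
    (2,6)@(5, 13): e=[104,0,0] → ·  [on edge]
  covered (13 px):
    · · · · · · ·
    · █ █ · · · ·
    · █ █ █ █ █ ·
    · · █ █ █ · ·
    · · █ █ · · ·
    · · █ · · · ·
    · · · · · · ·

Final: [0,4,12]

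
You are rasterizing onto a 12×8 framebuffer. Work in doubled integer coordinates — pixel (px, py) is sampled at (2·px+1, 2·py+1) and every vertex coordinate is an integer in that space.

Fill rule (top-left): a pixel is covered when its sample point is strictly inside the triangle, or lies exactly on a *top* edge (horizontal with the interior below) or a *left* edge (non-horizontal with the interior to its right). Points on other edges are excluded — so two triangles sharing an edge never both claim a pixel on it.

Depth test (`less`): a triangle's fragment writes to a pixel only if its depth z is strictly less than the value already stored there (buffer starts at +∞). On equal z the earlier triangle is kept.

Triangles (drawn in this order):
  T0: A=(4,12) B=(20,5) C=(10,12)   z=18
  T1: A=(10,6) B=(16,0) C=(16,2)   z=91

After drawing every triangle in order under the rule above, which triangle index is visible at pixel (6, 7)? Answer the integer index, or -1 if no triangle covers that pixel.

T0:
  2·area = 42
  edge (4, 12)→(20, 5): d=(16,-7) top-left  bias=+0
  edge (20, 5)→(10, 12): d=(-10,7) right/bottom  bias=-1
  edge (10, 12)→(4, 12): d=(-6,0) right/bottom  bias=-1
    (8,3)@(17, 7): e=[11,1,30] → X
    (9,3)@(19, 7): e=[25,-13,30] → .
    (5,4)@(11, 9): e=[1,23,18] → X
    (6,4)@(13, 9): e=[15,9,18] → X
    (7,4)@(15, 9): e=[29,-5,18] → .
    (8,4)@(17, 9): e=[43,-19,18] → .
    (3,5)@(7, 11): e=[5,31,6] → X
    (4,5)@(9, 11): e=[19,17,6] → X
    (6,5)@(13, 11): e=[47,-11,6] → .
    (3,6)@(7, 13): e=[37,11,-6] → .
    (4,6)@(9, 13): e=[51,-3,-6] → .
    (5,6)@(11, 13): e=[65,-17,-6] → .
  covered (6 px):
    . . . . . . . . . . . .
    . . . . . . . . . . . .
    . . . . . . . . . . . .
    . . . . . . . . X . . .
    . . . . . X X . . . . .
    . . . X X X . . . . . .
    . . . . . . . . . . . .
    . . . . . . . . . . . .
T1:
  2·area = 12
  edge (10, 6)→(16, 0): d=(6,-6) top-left  bias=+0
  edge (16, 0)→(16, 2): d=(0,2) right/bottom  bias=-1
  edge (16, 2)→(10, 6): d=(-6,4) right/bottom  bias=-1
    (7,0)@(15, 1): e=[0,2,10] → X  [on edge]
    (8,0)@(17, 1): e=[12,-2,2] → .
    (6,1)@(13, 3): e=[0,6,6] → X  [on edge]
    (7,1)@(15, 3): e=[12,2,-2] → .
    (5,2)@(11, 5): e=[0,10,2] → X  [on edge]
    (6,2)@(13, 5): e=[12,6,-6] → .
    (4,3)@(9, 7): e=[0,14,-2] → .  [on edge]
    (5,3)@(11, 7): e=[12,10,-10] → .
    (3,4)@(7, 9): e=[0,18,-6] → .  [on edge]
    (2,5)@(5, 11): e=[0,22,-10] → .  [on edge]
    (1,6)@(3, 13): e=[0,26,-14] → .  [on edge]
    (0,7)@(1, 15): e=[0,30,-18] → .  [on edge]
  covered (3 px):
    . . . . . . . X . . . .
    . . . . . . X . . . . .
    . . . . . X . . . . . .
    . . . . . . . . . . . .
    . . . . . . . . . . . .
    . . . . . . . . . . . .
    . . . . . . . . . . . .
    . . . . . . . . . . . .

Z-buffer (winner per pixel, '.' = empty):
  . . . . . . . 1 . . . .
  . . . . . . 1 . . . . .
  . . . . . 1 . . . . . .
  . . . . . . . . 0 . . .
  . . . . . 0 0 . . . . .
  . . . 0 0 0 . . . . . .
  . . . . . . . . . . . .
  . . . . . . . . . . . .

Result: -1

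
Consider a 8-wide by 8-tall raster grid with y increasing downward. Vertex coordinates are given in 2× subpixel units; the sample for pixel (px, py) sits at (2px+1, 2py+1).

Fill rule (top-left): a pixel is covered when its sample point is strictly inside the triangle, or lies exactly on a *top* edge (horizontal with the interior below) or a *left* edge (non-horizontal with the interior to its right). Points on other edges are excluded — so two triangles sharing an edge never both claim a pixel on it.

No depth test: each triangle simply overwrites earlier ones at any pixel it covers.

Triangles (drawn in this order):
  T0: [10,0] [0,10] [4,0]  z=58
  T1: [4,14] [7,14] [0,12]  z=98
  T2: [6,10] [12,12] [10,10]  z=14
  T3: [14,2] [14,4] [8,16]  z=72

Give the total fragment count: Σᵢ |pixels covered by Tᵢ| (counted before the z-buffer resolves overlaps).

T0:
  2·area = 60
  edge (10, 0)→(0, 10): d=(-10,10) right/bottom  bias=-1
  edge (0, 10)→(4, 0): d=(4,-10) top-left  bias=+0
  edge (4, 0)→(10, 0): d=(6,0) top-left  bias=+0
    (2,0)@(5, 1): e=[40,14,6] → █
    (3,0)@(7, 1): e=[20,34,6] → █
    (4,0)@(9, 1): e=[0,54,6] → ·  [on edge]
    (1,1)@(3, 3): e=[40,2,18] → █
    (3,1)@(7, 3): e=[0,42,18] → ·  [on edge]
    (1,2)@(3, 5): e=[20,10,30] → █
    (2,2)@(5, 5): e=[0,30,30] → ·  [on edge]
    (1,3)@(3, 7): e=[0,18,42] → ·  [on edge]
    (0,4)@(1, 9): e=[0,6,54] → ·  [on edge]
  covered (5 px):
    · · █ █ · · · ·
    · █ █ · · · · ·
    · █ · · · · · ·
    · · · · · · · ·
    · · · · · · · ·
    · · · · · · · ·
    · · · · · · · ·
    · · · · · · · ·
T1:
  2·area = 6  (B↔C swapped to make it positive)
  edge (4, 14)→(0, 12): d=(-4,-2) top-left  bias=+0
  edge (0, 12)→(7, 14): d=(7,2) right/bottom  bias=-1
  edge (7, 14)→(4, 14): d=(-3,0) right/bottom  bias=-1
    (1,6)@(3, 13): e=[2,1,3] → █
    (2,6)@(5, 13): e=[6,-3,3] → ·
    (1,7)@(3, 15): e=[-6,15,-3] → ·
  covered (1 px):
    · · · · · · · ·
    · · · · · · · ·
    · · · · · · · ·
    · · · · · · · ·
    · · · · · · · ·
    · · · · · · · ·
    · █ · · · · · ·
    · · · · · · · ·
T2:
  2·area = 8  (B↔C swapped to make it positive)
  edge (6, 10)→(10, 10): d=(4,0) top-left  bias=+0
  edge (10, 10)→(12, 12): d=(2,2) right/bottom  bias=-1
  edge (12, 12)→(6, 10): d=(-6,-2) top-left  bias=+0
    (0,0)@(1, 1): e=[-36,0,44] → ·  [on edge]
    (1,1)@(3, 3): e=[-28,0,36] → ·  [on edge]
    (2,2)@(5, 5): e=[-20,0,28] → ·  [on edge]
    (3,3)@(7, 7): e=[-12,0,20] → ·  [on edge]
    (1,4)@(3, 9): e=[-4,12,0] → ·  [on edge]
    (4,4)@(9, 9): e=[-4,0,12] → ·  [on edge]
    (4,5)@(9, 11): e=[4,4,0] → █  [on edge]
    (5,5)@(11, 11): e=[4,0,4] → ·  [on edge]
    (4,6)@(9, 13): e=[12,8,-12] → ·
    (6,6)@(13, 13): e=[12,0,-4] → ·  [on edge]
    (7,6)@(15, 13): e=[12,-4,0] → ·  [on edge]
    (7,7)@(15, 15): e=[20,0,-12] → ·  [on edge]
  covered (1 px):
    · · · · · · · ·
    · · · · · · · ·
    · · · · · · · ·
    · · · · · · · ·
    · · · · · · · ·
    · · · · █ · · ·
    · · · · · · · ·
    · · · · · · · ·
T3:
  2·area = 12
  edge (14, 2)→(14, 4): d=(0,2) right/bottom  bias=-1
  edge (14, 4)→(8, 16): d=(-6,12) right/bottom  bias=-1
  edge (8, 16)→(14, 2): d=(6,-14) top-left  bias=+0
    (6,2)@(13, 5): e=[2,6,4] → █
    (7,2)@(15, 5): e=[-2,-18,32] → ·
    (6,3)@(13, 7): e=[2,-6,16] → ·
    (5,4)@(11, 9): e=[6,6,0] → █  [on edge]
    (6,4)@(13, 9): e=[2,-18,28] → ·
    (5,5)@(11, 11): e=[6,-6,12] → ·
  covered (2 px):
    · · · · · · · ·
    · · · · · · · ·
    · · · · · · █ ·
    · · · · · · · ·
    · · · · · █ · ·
    · · · · · · · ·
    · · · · · · · ·
    · · · · · · · ·

Final: 9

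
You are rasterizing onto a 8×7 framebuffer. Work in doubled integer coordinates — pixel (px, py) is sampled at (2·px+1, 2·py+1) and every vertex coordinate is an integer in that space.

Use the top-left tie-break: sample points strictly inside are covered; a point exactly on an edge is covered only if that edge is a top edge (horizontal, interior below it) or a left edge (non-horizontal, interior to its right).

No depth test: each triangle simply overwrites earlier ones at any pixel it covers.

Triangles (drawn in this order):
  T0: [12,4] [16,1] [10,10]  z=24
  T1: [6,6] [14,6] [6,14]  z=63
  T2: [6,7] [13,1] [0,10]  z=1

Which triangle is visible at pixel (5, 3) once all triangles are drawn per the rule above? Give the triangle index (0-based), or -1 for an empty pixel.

T0:
  2·area = 18
  edge (12, 4)→(16, 1): d=(4,-3) top-left  bias=+0
  edge (16, 1)→(10, 10): d=(-6,9) right/bottom  bias=-1
  edge (10, 10)→(12, 4): d=(2,-6) top-left  bias=+0
    (6,0)@(13, 1): e=[-9,27,0] → .  [on edge]
    (6,2)@(13, 5): e=[7,3,8] → X
    (7,2)@(15, 5): e=[13,-15,20] → .
    (5,3)@(11, 7): e=[9,9,0] → X  [on edge]
    (6,3)@(13, 7): e=[15,-9,12] → .
    (5,4)@(11, 9): e=[17,-3,4] → .
    (4,6)@(9, 13): e=[27,-9,0] → .  [on edge]
  covered (2 px):
    . . . . . . . .
    . . . . . . . .
    . . . . . . X .
    . . . . . X . .
    . . . . . . . .
    . . . . . . . .
    . . . . . . . .
T1:
  2·area = 64
  edge (6, 6)→(14, 6): d=(8,0) top-left  bias=+0
  edge (14, 6)→(6, 14): d=(-8,8) right/bottom  bias=-1
  edge (6, 14)→(6, 6): d=(0,-8) top-left  bias=+0
    (7,2)@(15, 5): e=[-8,0,72] → .  [on edge]
    (3,3)@(7, 7): e=[8,48,8] → X
    (4,3)@(9, 7): e=[8,32,24] → X
    (5,3)@(11, 7): e=[8,16,40] → X
    (6,3)@(13, 7): e=[8,0,56] → .  [on edge]
    (3,4)@(7, 9): e=[24,32,8] → X
    (5,4)@(11, 9): e=[24,0,40] → .  [on edge]
    (3,5)@(7, 11): e=[40,16,8] → X
    (4,5)@(9, 11): e=[40,0,24] → .  [on edge]
    (3,6)@(7, 13): e=[56,0,8] → .  [on edge]
  covered (6 px):
    . . . . . . . .
    . . . . . . . .
    . . . . . . . .
    . . . X X X . .
    . . . X X . . .
    . . . X . . . .
    . . . . . . . .
T2:
  2·area = 15  (B↔C swapped to make it positive)
  edge (6, 7)→(0, 10): d=(-6,3) right/bottom  bias=-1
  edge (0, 10)→(13, 1): d=(13,-9) top-left  bias=+0
  edge (13, 1)→(6, 7): d=(-7,6) right/bottom  bias=-1
    (6,0)@(13, 1): e=[15,0,0] → .  [on edge]
    (2,3)@(5, 7): e=[3,6,6] → X
    (3,3)@(7, 7): e=[-3,24,-6] → .
    (2,4)@(5, 9): e=[-9,32,-8] → .
  covered (1 px):
    . . . . . . . .
    . . . . . . . .
    . . . . . . . .
    . . X . . . . .
    . . . . . . . .
    . . . . . . . .
    . . . . . . . .

Z-buffer (winner per pixel, '.' = empty):
  . . . . . . . .
  . . . . . . . .
  . . . . . . 0 .
  . . 2 1 1 1 . .
  . . . 1 1 . . .
  . . . 1 . . . .
  . . . . . . . .

Answer: 1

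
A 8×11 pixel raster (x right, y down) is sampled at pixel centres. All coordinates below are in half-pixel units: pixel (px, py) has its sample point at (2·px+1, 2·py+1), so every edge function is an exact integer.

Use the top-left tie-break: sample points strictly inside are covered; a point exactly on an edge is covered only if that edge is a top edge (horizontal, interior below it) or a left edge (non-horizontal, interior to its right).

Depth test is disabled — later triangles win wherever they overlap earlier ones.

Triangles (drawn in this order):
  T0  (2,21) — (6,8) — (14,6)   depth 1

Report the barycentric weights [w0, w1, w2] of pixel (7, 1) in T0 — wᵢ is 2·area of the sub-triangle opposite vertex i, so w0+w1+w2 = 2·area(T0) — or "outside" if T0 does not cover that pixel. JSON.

T0:
  2·area = 96
  edge (2, 21)→(6, 8): d=(4,-13) top-left  bias=+0
  edge (6, 8)→(14, 6): d=(8,-2) top-left  bias=+0
  edge (14, 6)→(2, 21): d=(-12,15) right/bottom  bias=-1
    (5,3)@(11, 7): e=[61,2,33] → X
    (6,3)@(13, 7): e=[87,6,3] → X
    (7,3)@(15, 7): e=[113,10,-27] → .
    (3,4)@(7, 9): e=[17,10,69] → X
    (4,4)@(9, 9): e=[43,14,39] → X
    (6,4)@(13, 9): e=[95,22,-21] → .
    (3,5)@(7, 11): e=[25,26,45] → X
    (5,5)@(11, 11): e=[77,34,-15] → .
    (2,6)@(5, 13): e=[7,38,51] → X
    (4,6)@(9, 13): e=[59,46,-9] → .
    (2,7)@(5, 15): e=[15,54,27] → X
    (3,7)@(7, 15): e=[41,58,-3] → .
  covered (12 px):
    . . . . . . . .
    . . . . . . . .
    . . . . . . . .
    . . . . . X X .
    . . . X X X . .
    . . . X X . . .
    . . X X . . . .
    . . X . . . . .
    . . X . . . . .
    . X . . . . . .
    . . . . . . . .

Final: "outside"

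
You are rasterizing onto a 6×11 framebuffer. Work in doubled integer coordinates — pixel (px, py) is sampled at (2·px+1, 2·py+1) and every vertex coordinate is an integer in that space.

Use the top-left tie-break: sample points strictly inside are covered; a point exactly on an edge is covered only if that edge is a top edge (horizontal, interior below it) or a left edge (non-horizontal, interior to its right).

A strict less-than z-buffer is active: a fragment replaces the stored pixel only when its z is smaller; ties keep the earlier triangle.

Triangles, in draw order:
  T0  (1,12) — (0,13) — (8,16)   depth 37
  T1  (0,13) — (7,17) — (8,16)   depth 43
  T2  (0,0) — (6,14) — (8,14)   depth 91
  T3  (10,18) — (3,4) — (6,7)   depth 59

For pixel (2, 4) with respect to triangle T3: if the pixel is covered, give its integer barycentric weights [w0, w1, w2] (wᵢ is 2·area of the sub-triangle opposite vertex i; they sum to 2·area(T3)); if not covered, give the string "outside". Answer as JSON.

T0:
  2·area = 11  (B↔C swapped to make it positive)
  edge (1, 12)→(8, 16): d=(7,4) right/bottom  bias=-1
  edge (8, 16)→(0, 13): d=(-8,-3) top-left  bias=+0
  edge (0, 13)→(1, 12): d=(1,-1) top-left  bias=+0
    (0,6)@(1, 13): e=[7,3,1] → X
    (1,6)@(3, 13): e=[-1,9,3] → .
    (0,7)@(1, 15): e=[21,-13,3] → .
  covered (1 px):
    . . . . . .
    . . . . . .
    . . . . . .
    . . . . . .
    . . . . . .
    . . . . . .
    X . . . . .
    . . . . . .
    . . . . . .
    . . . . . .
    . . . . . .
T1:
  2·area = 11  (B↔C swapped to make it positive)
  edge (0, 13)→(8, 16): d=(8,3) right/bottom  bias=-1
  edge (8, 16)→(7, 17): d=(-1,1) right/bottom  bias=-1
  edge (7, 17)→(0, 13): d=(-7,-4) top-left  bias=+0
    (5,6)@(11, 13): e=[-33,0,44] → .  [on edge]
    (2,7)@(5, 15): e=[1,4,6] → X
    (3,7)@(7, 15): e=[-5,2,14] → .
    (4,7)@(9, 15): e=[-11,0,22] → .  [on edge]
    (2,8)@(5, 17): e=[17,2,-8] → .
    (3,8)@(7, 17): e=[11,0,0] → .  [on edge]
    (2,9)@(5, 19): e=[33,0,-22] → .  [on edge]
    (1,10)@(3, 21): e=[55,0,-44] → .  [on edge]
  covered (1 px):
    . . . . . .
    . . . . . .
    . . . . . .
    . . . . . .
    . . . . . .
    . . . . . .
    . . . . . .
    . . X . . .
    . . . . . .
    . . . . . .
    . . . . . .
T2:
  2·area = 28  (B↔C swapped to make it positive)
  edge (0, 0)→(8, 14): d=(8,14) right/bottom  bias=-1
  edge (8, 14)→(6, 14): d=(-2,0) right/bottom  bias=-1
  edge (6, 14)→(0, 0): d=(-6,-14) top-left  bias=+0
    (1,3)@(3, 7): e=[14,14,0] → X  [on edge]
    (2,3)@(5, 7): e=[-14,14,28] → .
    (1,4)@(3, 9): e=[30,10,-12] → .
    (2,4)@(5, 9): e=[2,10,16] → X
    (3,4)@(7, 9): e=[-26,10,44] → .
    (2,5)@(5, 11): e=[18,6,4] → X
    (3,5)@(7, 11): e=[-10,6,32] → .
    (2,6)@(5, 13): e=[34,2,-8] → .
    (3,6)@(7, 13): e=[6,2,20] → X
    (4,6)@(9, 13): e=[-22,2,48] → .
    (3,7)@(7, 15): e=[22,-2,8] → .
    (4,10)@(9, 21): e=[42,-14,0] → .  [on edge]
  covered (4 px):
    . . . . . .
    . . . . . .
    . . . . . .
    . X . . . .
    . . X . . .
    . . X . . .
    . . . X . .
    . . . . . .
    . . . . . .
    . . . . . .
    . . . . . .
T3:
  2·area = 21
  edge (10, 18)→(3, 4): d=(-7,-14) top-left  bias=+0
  edge (3, 4)→(6, 7): d=(3,3) right/bottom  bias=-1
  edge (6, 7)→(10, 18): d=(4,11) right/bottom  bias=-1
    (2,3)@(5, 7): e=[7,3,11] → X
    (3,3)@(7, 7): e=[35,-3,-11] → .
    (2,4)@(5, 9): e=[-7,9,19] → .
    (3,5)@(7, 11): e=[7,9,5] → X
    (4,5)@(9, 11): e=[35,3,-17] → .
    (3,6)@(7, 13): e=[-7,15,13] → .
  covered (2 px):
    . . . . . .
    . . . . . .
    . . . . . .
    . . X . . .
    . . . . . .
    . . . X . .
    . . . . . .
    . . . . . .
    . . . . . .
    . . . . . .
    . . . . . .

Answer: "outside"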